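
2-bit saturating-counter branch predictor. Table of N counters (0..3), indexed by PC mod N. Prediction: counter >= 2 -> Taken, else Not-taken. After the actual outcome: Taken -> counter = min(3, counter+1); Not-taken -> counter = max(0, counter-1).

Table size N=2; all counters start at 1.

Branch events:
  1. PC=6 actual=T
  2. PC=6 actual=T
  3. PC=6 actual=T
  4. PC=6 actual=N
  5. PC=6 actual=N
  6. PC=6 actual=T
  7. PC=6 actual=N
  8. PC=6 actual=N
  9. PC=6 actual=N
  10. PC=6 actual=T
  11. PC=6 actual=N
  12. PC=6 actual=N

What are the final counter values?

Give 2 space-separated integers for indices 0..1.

Ev 1: PC=6 idx=0 pred=N actual=T -> ctr[0]=2
Ev 2: PC=6 idx=0 pred=T actual=T -> ctr[0]=3
Ev 3: PC=6 idx=0 pred=T actual=T -> ctr[0]=3
Ev 4: PC=6 idx=0 pred=T actual=N -> ctr[0]=2
Ev 5: PC=6 idx=0 pred=T actual=N -> ctr[0]=1
Ev 6: PC=6 idx=0 pred=N actual=T -> ctr[0]=2
Ev 7: PC=6 idx=0 pred=T actual=N -> ctr[0]=1
Ev 8: PC=6 idx=0 pred=N actual=N -> ctr[0]=0
Ev 9: PC=6 idx=0 pred=N actual=N -> ctr[0]=0
Ev 10: PC=6 idx=0 pred=N actual=T -> ctr[0]=1
Ev 11: PC=6 idx=0 pred=N actual=N -> ctr[0]=0
Ev 12: PC=6 idx=0 pred=N actual=N -> ctr[0]=0

Answer: 0 1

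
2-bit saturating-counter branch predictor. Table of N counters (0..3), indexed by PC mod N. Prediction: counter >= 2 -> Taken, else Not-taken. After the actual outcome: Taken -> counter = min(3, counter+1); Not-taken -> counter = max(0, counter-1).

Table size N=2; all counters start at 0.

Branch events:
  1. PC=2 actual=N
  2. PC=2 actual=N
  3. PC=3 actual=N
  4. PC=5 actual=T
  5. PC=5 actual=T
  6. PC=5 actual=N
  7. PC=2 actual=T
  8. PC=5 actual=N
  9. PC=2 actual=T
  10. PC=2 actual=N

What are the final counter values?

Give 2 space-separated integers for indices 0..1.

Ev 1: PC=2 idx=0 pred=N actual=N -> ctr[0]=0
Ev 2: PC=2 idx=0 pred=N actual=N -> ctr[0]=0
Ev 3: PC=3 idx=1 pred=N actual=N -> ctr[1]=0
Ev 4: PC=5 idx=1 pred=N actual=T -> ctr[1]=1
Ev 5: PC=5 idx=1 pred=N actual=T -> ctr[1]=2
Ev 6: PC=5 idx=1 pred=T actual=N -> ctr[1]=1
Ev 7: PC=2 idx=0 pred=N actual=T -> ctr[0]=1
Ev 8: PC=5 idx=1 pred=N actual=N -> ctr[1]=0
Ev 9: PC=2 idx=0 pred=N actual=T -> ctr[0]=2
Ev 10: PC=2 idx=0 pred=T actual=N -> ctr[0]=1

Answer: 1 0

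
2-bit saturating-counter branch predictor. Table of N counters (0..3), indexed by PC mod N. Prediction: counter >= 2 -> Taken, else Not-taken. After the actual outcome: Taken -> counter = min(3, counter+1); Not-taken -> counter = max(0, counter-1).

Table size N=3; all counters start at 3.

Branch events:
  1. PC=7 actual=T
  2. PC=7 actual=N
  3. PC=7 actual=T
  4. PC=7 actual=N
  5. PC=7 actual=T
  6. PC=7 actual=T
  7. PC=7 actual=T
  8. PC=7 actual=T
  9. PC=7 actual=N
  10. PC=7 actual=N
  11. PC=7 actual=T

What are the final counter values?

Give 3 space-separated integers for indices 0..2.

Ev 1: PC=7 idx=1 pred=T actual=T -> ctr[1]=3
Ev 2: PC=7 idx=1 pred=T actual=N -> ctr[1]=2
Ev 3: PC=7 idx=1 pred=T actual=T -> ctr[1]=3
Ev 4: PC=7 idx=1 pred=T actual=N -> ctr[1]=2
Ev 5: PC=7 idx=1 pred=T actual=T -> ctr[1]=3
Ev 6: PC=7 idx=1 pred=T actual=T -> ctr[1]=3
Ev 7: PC=7 idx=1 pred=T actual=T -> ctr[1]=3
Ev 8: PC=7 idx=1 pred=T actual=T -> ctr[1]=3
Ev 9: PC=7 idx=1 pred=T actual=N -> ctr[1]=2
Ev 10: PC=7 idx=1 pred=T actual=N -> ctr[1]=1
Ev 11: PC=7 idx=1 pred=N actual=T -> ctr[1]=2

Answer: 3 2 3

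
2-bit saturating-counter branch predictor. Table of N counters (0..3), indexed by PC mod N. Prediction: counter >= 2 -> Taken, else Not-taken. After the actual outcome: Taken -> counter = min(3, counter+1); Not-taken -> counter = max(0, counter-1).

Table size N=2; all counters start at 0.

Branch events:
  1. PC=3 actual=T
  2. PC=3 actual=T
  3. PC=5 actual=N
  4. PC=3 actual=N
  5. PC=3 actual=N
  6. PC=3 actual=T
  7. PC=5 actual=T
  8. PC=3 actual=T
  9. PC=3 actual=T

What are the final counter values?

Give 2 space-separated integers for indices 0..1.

Answer: 0 3

Derivation:
Ev 1: PC=3 idx=1 pred=N actual=T -> ctr[1]=1
Ev 2: PC=3 idx=1 pred=N actual=T -> ctr[1]=2
Ev 3: PC=5 idx=1 pred=T actual=N -> ctr[1]=1
Ev 4: PC=3 idx=1 pred=N actual=N -> ctr[1]=0
Ev 5: PC=3 idx=1 pred=N actual=N -> ctr[1]=0
Ev 6: PC=3 idx=1 pred=N actual=T -> ctr[1]=1
Ev 7: PC=5 idx=1 pred=N actual=T -> ctr[1]=2
Ev 8: PC=3 idx=1 pred=T actual=T -> ctr[1]=3
Ev 9: PC=3 idx=1 pred=T actual=T -> ctr[1]=3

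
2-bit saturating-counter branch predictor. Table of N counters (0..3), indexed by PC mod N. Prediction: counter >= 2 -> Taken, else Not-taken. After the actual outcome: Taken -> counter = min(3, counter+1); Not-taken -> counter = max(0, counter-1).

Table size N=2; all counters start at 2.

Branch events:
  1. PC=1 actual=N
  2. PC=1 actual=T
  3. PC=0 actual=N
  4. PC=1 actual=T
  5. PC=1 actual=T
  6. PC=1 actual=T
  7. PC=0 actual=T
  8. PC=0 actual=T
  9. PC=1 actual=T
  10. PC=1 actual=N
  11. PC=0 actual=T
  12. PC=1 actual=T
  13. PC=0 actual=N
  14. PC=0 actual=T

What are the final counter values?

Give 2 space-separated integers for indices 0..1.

Ev 1: PC=1 idx=1 pred=T actual=N -> ctr[1]=1
Ev 2: PC=1 idx=1 pred=N actual=T -> ctr[1]=2
Ev 3: PC=0 idx=0 pred=T actual=N -> ctr[0]=1
Ev 4: PC=1 idx=1 pred=T actual=T -> ctr[1]=3
Ev 5: PC=1 idx=1 pred=T actual=T -> ctr[1]=3
Ev 6: PC=1 idx=1 pred=T actual=T -> ctr[1]=3
Ev 7: PC=0 idx=0 pred=N actual=T -> ctr[0]=2
Ev 8: PC=0 idx=0 pred=T actual=T -> ctr[0]=3
Ev 9: PC=1 idx=1 pred=T actual=T -> ctr[1]=3
Ev 10: PC=1 idx=1 pred=T actual=N -> ctr[1]=2
Ev 11: PC=0 idx=0 pred=T actual=T -> ctr[0]=3
Ev 12: PC=1 idx=1 pred=T actual=T -> ctr[1]=3
Ev 13: PC=0 idx=0 pred=T actual=N -> ctr[0]=2
Ev 14: PC=0 idx=0 pred=T actual=T -> ctr[0]=3

Answer: 3 3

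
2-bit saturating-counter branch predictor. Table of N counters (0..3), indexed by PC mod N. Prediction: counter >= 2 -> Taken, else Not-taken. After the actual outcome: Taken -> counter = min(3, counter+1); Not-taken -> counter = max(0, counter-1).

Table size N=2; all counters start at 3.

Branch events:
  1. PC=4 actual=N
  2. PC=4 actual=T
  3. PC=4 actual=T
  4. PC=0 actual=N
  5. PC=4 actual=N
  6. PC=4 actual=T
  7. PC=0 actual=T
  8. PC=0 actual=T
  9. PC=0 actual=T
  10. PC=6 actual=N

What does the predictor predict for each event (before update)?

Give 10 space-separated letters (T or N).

Answer: T T T T T N T T T T

Derivation:
Ev 1: PC=4 idx=0 pred=T actual=N -> ctr[0]=2
Ev 2: PC=4 idx=0 pred=T actual=T -> ctr[0]=3
Ev 3: PC=4 idx=0 pred=T actual=T -> ctr[0]=3
Ev 4: PC=0 idx=0 pred=T actual=N -> ctr[0]=2
Ev 5: PC=4 idx=0 pred=T actual=N -> ctr[0]=1
Ev 6: PC=4 idx=0 pred=N actual=T -> ctr[0]=2
Ev 7: PC=0 idx=0 pred=T actual=T -> ctr[0]=3
Ev 8: PC=0 idx=0 pred=T actual=T -> ctr[0]=3
Ev 9: PC=0 idx=0 pred=T actual=T -> ctr[0]=3
Ev 10: PC=6 idx=0 pred=T actual=N -> ctr[0]=2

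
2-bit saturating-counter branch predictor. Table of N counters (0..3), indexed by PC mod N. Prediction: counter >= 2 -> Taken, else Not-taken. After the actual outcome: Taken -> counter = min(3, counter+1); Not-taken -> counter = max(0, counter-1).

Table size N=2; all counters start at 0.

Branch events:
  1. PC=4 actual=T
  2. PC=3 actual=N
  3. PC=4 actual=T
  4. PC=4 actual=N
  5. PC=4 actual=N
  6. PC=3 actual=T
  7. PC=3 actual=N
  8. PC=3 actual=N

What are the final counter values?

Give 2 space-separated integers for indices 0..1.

Answer: 0 0

Derivation:
Ev 1: PC=4 idx=0 pred=N actual=T -> ctr[0]=1
Ev 2: PC=3 idx=1 pred=N actual=N -> ctr[1]=0
Ev 3: PC=4 idx=0 pred=N actual=T -> ctr[0]=2
Ev 4: PC=4 idx=0 pred=T actual=N -> ctr[0]=1
Ev 5: PC=4 idx=0 pred=N actual=N -> ctr[0]=0
Ev 6: PC=3 idx=1 pred=N actual=T -> ctr[1]=1
Ev 7: PC=3 idx=1 pred=N actual=N -> ctr[1]=0
Ev 8: PC=3 idx=1 pred=N actual=N -> ctr[1]=0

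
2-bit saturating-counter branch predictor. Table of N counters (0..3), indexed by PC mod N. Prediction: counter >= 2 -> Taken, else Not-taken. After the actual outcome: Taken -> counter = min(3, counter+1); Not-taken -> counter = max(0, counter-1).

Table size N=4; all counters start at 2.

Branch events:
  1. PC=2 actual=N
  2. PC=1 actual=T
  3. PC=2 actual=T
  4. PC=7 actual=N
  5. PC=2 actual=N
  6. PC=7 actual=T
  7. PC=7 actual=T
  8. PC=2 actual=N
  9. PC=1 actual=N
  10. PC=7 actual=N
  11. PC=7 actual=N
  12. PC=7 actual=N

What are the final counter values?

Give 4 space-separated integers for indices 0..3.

Answer: 2 2 0 0

Derivation:
Ev 1: PC=2 idx=2 pred=T actual=N -> ctr[2]=1
Ev 2: PC=1 idx=1 pred=T actual=T -> ctr[1]=3
Ev 3: PC=2 idx=2 pred=N actual=T -> ctr[2]=2
Ev 4: PC=7 idx=3 pred=T actual=N -> ctr[3]=1
Ev 5: PC=2 idx=2 pred=T actual=N -> ctr[2]=1
Ev 6: PC=7 idx=3 pred=N actual=T -> ctr[3]=2
Ev 7: PC=7 idx=3 pred=T actual=T -> ctr[3]=3
Ev 8: PC=2 idx=2 pred=N actual=N -> ctr[2]=0
Ev 9: PC=1 idx=1 pred=T actual=N -> ctr[1]=2
Ev 10: PC=7 idx=3 pred=T actual=N -> ctr[3]=2
Ev 11: PC=7 idx=3 pred=T actual=N -> ctr[3]=1
Ev 12: PC=7 idx=3 pred=N actual=N -> ctr[3]=0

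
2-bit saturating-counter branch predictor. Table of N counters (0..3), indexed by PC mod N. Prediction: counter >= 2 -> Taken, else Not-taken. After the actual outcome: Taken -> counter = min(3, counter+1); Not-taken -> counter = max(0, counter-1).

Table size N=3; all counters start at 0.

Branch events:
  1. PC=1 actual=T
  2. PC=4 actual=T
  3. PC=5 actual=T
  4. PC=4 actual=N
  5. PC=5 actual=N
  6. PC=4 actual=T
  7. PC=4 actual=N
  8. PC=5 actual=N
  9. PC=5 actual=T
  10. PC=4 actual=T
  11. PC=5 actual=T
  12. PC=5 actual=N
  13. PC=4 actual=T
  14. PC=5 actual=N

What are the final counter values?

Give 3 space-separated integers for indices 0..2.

Answer: 0 3 0

Derivation:
Ev 1: PC=1 idx=1 pred=N actual=T -> ctr[1]=1
Ev 2: PC=4 idx=1 pred=N actual=T -> ctr[1]=2
Ev 3: PC=5 idx=2 pred=N actual=T -> ctr[2]=1
Ev 4: PC=4 idx=1 pred=T actual=N -> ctr[1]=1
Ev 5: PC=5 idx=2 pred=N actual=N -> ctr[2]=0
Ev 6: PC=4 idx=1 pred=N actual=T -> ctr[1]=2
Ev 7: PC=4 idx=1 pred=T actual=N -> ctr[1]=1
Ev 8: PC=5 idx=2 pred=N actual=N -> ctr[2]=0
Ev 9: PC=5 idx=2 pred=N actual=T -> ctr[2]=1
Ev 10: PC=4 idx=1 pred=N actual=T -> ctr[1]=2
Ev 11: PC=5 idx=2 pred=N actual=T -> ctr[2]=2
Ev 12: PC=5 idx=2 pred=T actual=N -> ctr[2]=1
Ev 13: PC=4 idx=1 pred=T actual=T -> ctr[1]=3
Ev 14: PC=5 idx=2 pred=N actual=N -> ctr[2]=0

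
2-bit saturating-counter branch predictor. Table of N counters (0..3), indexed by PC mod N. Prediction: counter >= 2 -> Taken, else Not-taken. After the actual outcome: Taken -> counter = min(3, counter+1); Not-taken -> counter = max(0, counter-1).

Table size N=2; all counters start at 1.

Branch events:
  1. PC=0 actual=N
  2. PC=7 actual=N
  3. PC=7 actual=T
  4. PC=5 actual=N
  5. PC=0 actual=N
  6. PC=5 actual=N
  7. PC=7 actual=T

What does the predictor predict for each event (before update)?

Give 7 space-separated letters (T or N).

Ev 1: PC=0 idx=0 pred=N actual=N -> ctr[0]=0
Ev 2: PC=7 idx=1 pred=N actual=N -> ctr[1]=0
Ev 3: PC=7 idx=1 pred=N actual=T -> ctr[1]=1
Ev 4: PC=5 idx=1 pred=N actual=N -> ctr[1]=0
Ev 5: PC=0 idx=0 pred=N actual=N -> ctr[0]=0
Ev 6: PC=5 idx=1 pred=N actual=N -> ctr[1]=0
Ev 7: PC=7 idx=1 pred=N actual=T -> ctr[1]=1

Answer: N N N N N N N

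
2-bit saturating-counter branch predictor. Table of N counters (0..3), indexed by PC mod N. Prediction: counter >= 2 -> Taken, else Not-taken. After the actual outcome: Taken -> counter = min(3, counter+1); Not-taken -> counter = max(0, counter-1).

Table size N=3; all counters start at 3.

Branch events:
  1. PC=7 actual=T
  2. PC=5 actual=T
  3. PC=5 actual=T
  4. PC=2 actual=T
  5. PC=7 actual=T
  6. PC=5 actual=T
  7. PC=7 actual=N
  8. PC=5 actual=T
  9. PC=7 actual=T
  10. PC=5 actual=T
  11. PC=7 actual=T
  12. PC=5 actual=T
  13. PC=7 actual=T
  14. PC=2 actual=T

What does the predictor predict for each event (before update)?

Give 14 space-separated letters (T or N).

Answer: T T T T T T T T T T T T T T

Derivation:
Ev 1: PC=7 idx=1 pred=T actual=T -> ctr[1]=3
Ev 2: PC=5 idx=2 pred=T actual=T -> ctr[2]=3
Ev 3: PC=5 idx=2 pred=T actual=T -> ctr[2]=3
Ev 4: PC=2 idx=2 pred=T actual=T -> ctr[2]=3
Ev 5: PC=7 idx=1 pred=T actual=T -> ctr[1]=3
Ev 6: PC=5 idx=2 pred=T actual=T -> ctr[2]=3
Ev 7: PC=7 idx=1 pred=T actual=N -> ctr[1]=2
Ev 8: PC=5 idx=2 pred=T actual=T -> ctr[2]=3
Ev 9: PC=7 idx=1 pred=T actual=T -> ctr[1]=3
Ev 10: PC=5 idx=2 pred=T actual=T -> ctr[2]=3
Ev 11: PC=7 idx=1 pred=T actual=T -> ctr[1]=3
Ev 12: PC=5 idx=2 pred=T actual=T -> ctr[2]=3
Ev 13: PC=7 idx=1 pred=T actual=T -> ctr[1]=3
Ev 14: PC=2 idx=2 pred=T actual=T -> ctr[2]=3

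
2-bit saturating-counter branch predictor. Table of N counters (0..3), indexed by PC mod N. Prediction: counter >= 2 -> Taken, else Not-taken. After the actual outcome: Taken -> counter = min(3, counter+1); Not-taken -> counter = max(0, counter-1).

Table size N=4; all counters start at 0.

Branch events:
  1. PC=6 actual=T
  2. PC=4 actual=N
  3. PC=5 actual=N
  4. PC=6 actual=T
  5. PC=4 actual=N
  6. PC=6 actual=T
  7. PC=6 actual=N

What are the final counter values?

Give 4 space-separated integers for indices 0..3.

Ev 1: PC=6 idx=2 pred=N actual=T -> ctr[2]=1
Ev 2: PC=4 idx=0 pred=N actual=N -> ctr[0]=0
Ev 3: PC=5 idx=1 pred=N actual=N -> ctr[1]=0
Ev 4: PC=6 idx=2 pred=N actual=T -> ctr[2]=2
Ev 5: PC=4 idx=0 pred=N actual=N -> ctr[0]=0
Ev 6: PC=6 idx=2 pred=T actual=T -> ctr[2]=3
Ev 7: PC=6 idx=2 pred=T actual=N -> ctr[2]=2

Answer: 0 0 2 0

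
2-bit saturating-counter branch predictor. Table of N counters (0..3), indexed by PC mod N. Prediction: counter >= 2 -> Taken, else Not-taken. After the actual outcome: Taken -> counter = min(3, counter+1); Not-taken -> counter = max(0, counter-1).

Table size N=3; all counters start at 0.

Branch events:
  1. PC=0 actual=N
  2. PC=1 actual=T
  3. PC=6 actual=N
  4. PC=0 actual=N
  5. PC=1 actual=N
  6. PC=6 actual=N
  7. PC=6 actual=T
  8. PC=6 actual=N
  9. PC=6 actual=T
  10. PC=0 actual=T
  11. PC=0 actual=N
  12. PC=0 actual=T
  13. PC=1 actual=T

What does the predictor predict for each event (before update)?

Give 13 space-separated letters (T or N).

Ev 1: PC=0 idx=0 pred=N actual=N -> ctr[0]=0
Ev 2: PC=1 idx=1 pred=N actual=T -> ctr[1]=1
Ev 3: PC=6 idx=0 pred=N actual=N -> ctr[0]=0
Ev 4: PC=0 idx=0 pred=N actual=N -> ctr[0]=0
Ev 5: PC=1 idx=1 pred=N actual=N -> ctr[1]=0
Ev 6: PC=6 idx=0 pred=N actual=N -> ctr[0]=0
Ev 7: PC=6 idx=0 pred=N actual=T -> ctr[0]=1
Ev 8: PC=6 idx=0 pred=N actual=N -> ctr[0]=0
Ev 9: PC=6 idx=0 pred=N actual=T -> ctr[0]=1
Ev 10: PC=0 idx=0 pred=N actual=T -> ctr[0]=2
Ev 11: PC=0 idx=0 pred=T actual=N -> ctr[0]=1
Ev 12: PC=0 idx=0 pred=N actual=T -> ctr[0]=2
Ev 13: PC=1 idx=1 pred=N actual=T -> ctr[1]=1

Answer: N N N N N N N N N N T N N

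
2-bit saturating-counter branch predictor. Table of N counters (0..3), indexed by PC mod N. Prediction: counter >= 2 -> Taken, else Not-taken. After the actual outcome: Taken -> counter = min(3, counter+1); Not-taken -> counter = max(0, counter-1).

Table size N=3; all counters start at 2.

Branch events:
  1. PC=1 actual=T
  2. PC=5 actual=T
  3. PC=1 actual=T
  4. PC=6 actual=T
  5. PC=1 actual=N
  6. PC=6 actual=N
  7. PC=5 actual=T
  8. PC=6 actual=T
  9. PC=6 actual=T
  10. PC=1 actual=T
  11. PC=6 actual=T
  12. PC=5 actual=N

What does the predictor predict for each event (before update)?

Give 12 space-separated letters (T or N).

Answer: T T T T T T T T T T T T

Derivation:
Ev 1: PC=1 idx=1 pred=T actual=T -> ctr[1]=3
Ev 2: PC=5 idx=2 pred=T actual=T -> ctr[2]=3
Ev 3: PC=1 idx=1 pred=T actual=T -> ctr[1]=3
Ev 4: PC=6 idx=0 pred=T actual=T -> ctr[0]=3
Ev 5: PC=1 idx=1 pred=T actual=N -> ctr[1]=2
Ev 6: PC=6 idx=0 pred=T actual=N -> ctr[0]=2
Ev 7: PC=5 idx=2 pred=T actual=T -> ctr[2]=3
Ev 8: PC=6 idx=0 pred=T actual=T -> ctr[0]=3
Ev 9: PC=6 idx=0 pred=T actual=T -> ctr[0]=3
Ev 10: PC=1 idx=1 pred=T actual=T -> ctr[1]=3
Ev 11: PC=6 idx=0 pred=T actual=T -> ctr[0]=3
Ev 12: PC=5 idx=2 pred=T actual=N -> ctr[2]=2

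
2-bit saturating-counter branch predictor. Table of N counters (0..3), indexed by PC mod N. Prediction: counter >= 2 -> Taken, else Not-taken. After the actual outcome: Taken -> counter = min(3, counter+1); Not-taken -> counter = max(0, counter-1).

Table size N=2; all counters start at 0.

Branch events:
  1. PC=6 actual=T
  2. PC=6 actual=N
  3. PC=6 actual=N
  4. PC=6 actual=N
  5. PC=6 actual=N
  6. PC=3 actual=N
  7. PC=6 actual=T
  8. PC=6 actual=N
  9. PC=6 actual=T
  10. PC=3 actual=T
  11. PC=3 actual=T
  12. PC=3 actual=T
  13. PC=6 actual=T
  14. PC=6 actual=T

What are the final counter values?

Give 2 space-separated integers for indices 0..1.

Answer: 3 3

Derivation:
Ev 1: PC=6 idx=0 pred=N actual=T -> ctr[0]=1
Ev 2: PC=6 idx=0 pred=N actual=N -> ctr[0]=0
Ev 3: PC=6 idx=0 pred=N actual=N -> ctr[0]=0
Ev 4: PC=6 idx=0 pred=N actual=N -> ctr[0]=0
Ev 5: PC=6 idx=0 pred=N actual=N -> ctr[0]=0
Ev 6: PC=3 idx=1 pred=N actual=N -> ctr[1]=0
Ev 7: PC=6 idx=0 pred=N actual=T -> ctr[0]=1
Ev 8: PC=6 idx=0 pred=N actual=N -> ctr[0]=0
Ev 9: PC=6 idx=0 pred=N actual=T -> ctr[0]=1
Ev 10: PC=3 idx=1 pred=N actual=T -> ctr[1]=1
Ev 11: PC=3 idx=1 pred=N actual=T -> ctr[1]=2
Ev 12: PC=3 idx=1 pred=T actual=T -> ctr[1]=3
Ev 13: PC=6 idx=0 pred=N actual=T -> ctr[0]=2
Ev 14: PC=6 idx=0 pred=T actual=T -> ctr[0]=3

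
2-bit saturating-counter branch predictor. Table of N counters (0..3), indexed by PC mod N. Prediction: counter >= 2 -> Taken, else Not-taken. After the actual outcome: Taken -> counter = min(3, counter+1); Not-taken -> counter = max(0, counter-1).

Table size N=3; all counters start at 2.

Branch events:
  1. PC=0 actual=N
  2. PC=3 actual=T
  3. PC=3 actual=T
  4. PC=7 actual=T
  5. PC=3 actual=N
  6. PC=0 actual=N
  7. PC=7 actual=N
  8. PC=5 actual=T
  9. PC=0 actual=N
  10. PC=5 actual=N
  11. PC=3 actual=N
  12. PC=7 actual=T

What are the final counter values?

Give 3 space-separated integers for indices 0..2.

Ev 1: PC=0 idx=0 pred=T actual=N -> ctr[0]=1
Ev 2: PC=3 idx=0 pred=N actual=T -> ctr[0]=2
Ev 3: PC=3 idx=0 pred=T actual=T -> ctr[0]=3
Ev 4: PC=7 idx=1 pred=T actual=T -> ctr[1]=3
Ev 5: PC=3 idx=0 pred=T actual=N -> ctr[0]=2
Ev 6: PC=0 idx=0 pred=T actual=N -> ctr[0]=1
Ev 7: PC=7 idx=1 pred=T actual=N -> ctr[1]=2
Ev 8: PC=5 idx=2 pred=T actual=T -> ctr[2]=3
Ev 9: PC=0 idx=0 pred=N actual=N -> ctr[0]=0
Ev 10: PC=5 idx=2 pred=T actual=N -> ctr[2]=2
Ev 11: PC=3 idx=0 pred=N actual=N -> ctr[0]=0
Ev 12: PC=7 idx=1 pred=T actual=T -> ctr[1]=3

Answer: 0 3 2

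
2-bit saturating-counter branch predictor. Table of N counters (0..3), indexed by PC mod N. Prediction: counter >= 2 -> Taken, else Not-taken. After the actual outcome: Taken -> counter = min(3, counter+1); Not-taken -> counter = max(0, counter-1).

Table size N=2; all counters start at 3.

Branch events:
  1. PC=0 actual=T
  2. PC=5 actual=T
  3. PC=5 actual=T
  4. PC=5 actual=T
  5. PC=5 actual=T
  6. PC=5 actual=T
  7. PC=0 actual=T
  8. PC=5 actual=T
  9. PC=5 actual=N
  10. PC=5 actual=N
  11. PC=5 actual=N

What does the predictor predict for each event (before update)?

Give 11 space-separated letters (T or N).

Answer: T T T T T T T T T T N

Derivation:
Ev 1: PC=0 idx=0 pred=T actual=T -> ctr[0]=3
Ev 2: PC=5 idx=1 pred=T actual=T -> ctr[1]=3
Ev 3: PC=5 idx=1 pred=T actual=T -> ctr[1]=3
Ev 4: PC=5 idx=1 pred=T actual=T -> ctr[1]=3
Ev 5: PC=5 idx=1 pred=T actual=T -> ctr[1]=3
Ev 6: PC=5 idx=1 pred=T actual=T -> ctr[1]=3
Ev 7: PC=0 idx=0 pred=T actual=T -> ctr[0]=3
Ev 8: PC=5 idx=1 pred=T actual=T -> ctr[1]=3
Ev 9: PC=5 idx=1 pred=T actual=N -> ctr[1]=2
Ev 10: PC=5 idx=1 pred=T actual=N -> ctr[1]=1
Ev 11: PC=5 idx=1 pred=N actual=N -> ctr[1]=0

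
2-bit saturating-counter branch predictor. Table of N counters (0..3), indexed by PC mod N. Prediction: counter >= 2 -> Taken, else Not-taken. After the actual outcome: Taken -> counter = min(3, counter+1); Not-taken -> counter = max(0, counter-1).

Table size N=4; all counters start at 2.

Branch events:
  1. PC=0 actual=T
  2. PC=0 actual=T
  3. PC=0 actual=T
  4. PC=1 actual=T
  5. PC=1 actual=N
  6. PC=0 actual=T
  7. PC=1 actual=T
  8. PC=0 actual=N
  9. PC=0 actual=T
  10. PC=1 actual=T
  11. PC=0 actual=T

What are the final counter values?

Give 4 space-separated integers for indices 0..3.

Answer: 3 3 2 2

Derivation:
Ev 1: PC=0 idx=0 pred=T actual=T -> ctr[0]=3
Ev 2: PC=0 idx=0 pred=T actual=T -> ctr[0]=3
Ev 3: PC=0 idx=0 pred=T actual=T -> ctr[0]=3
Ev 4: PC=1 idx=1 pred=T actual=T -> ctr[1]=3
Ev 5: PC=1 idx=1 pred=T actual=N -> ctr[1]=2
Ev 6: PC=0 idx=0 pred=T actual=T -> ctr[0]=3
Ev 7: PC=1 idx=1 pred=T actual=T -> ctr[1]=3
Ev 8: PC=0 idx=0 pred=T actual=N -> ctr[0]=2
Ev 9: PC=0 idx=0 pred=T actual=T -> ctr[0]=3
Ev 10: PC=1 idx=1 pred=T actual=T -> ctr[1]=3
Ev 11: PC=0 idx=0 pred=T actual=T -> ctr[0]=3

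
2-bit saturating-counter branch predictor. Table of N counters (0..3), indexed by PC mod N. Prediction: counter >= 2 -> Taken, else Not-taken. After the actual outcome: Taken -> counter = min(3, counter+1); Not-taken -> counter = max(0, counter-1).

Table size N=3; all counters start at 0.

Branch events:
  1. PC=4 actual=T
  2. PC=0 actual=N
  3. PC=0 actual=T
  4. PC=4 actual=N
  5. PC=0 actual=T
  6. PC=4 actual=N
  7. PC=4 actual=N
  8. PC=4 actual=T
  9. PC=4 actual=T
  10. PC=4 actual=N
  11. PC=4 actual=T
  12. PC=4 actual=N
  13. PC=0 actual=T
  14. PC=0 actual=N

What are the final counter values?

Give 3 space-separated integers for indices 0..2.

Ev 1: PC=4 idx=1 pred=N actual=T -> ctr[1]=1
Ev 2: PC=0 idx=0 pred=N actual=N -> ctr[0]=0
Ev 3: PC=0 idx=0 pred=N actual=T -> ctr[0]=1
Ev 4: PC=4 idx=1 pred=N actual=N -> ctr[1]=0
Ev 5: PC=0 idx=0 pred=N actual=T -> ctr[0]=2
Ev 6: PC=4 idx=1 pred=N actual=N -> ctr[1]=0
Ev 7: PC=4 idx=1 pred=N actual=N -> ctr[1]=0
Ev 8: PC=4 idx=1 pred=N actual=T -> ctr[1]=1
Ev 9: PC=4 idx=1 pred=N actual=T -> ctr[1]=2
Ev 10: PC=4 idx=1 pred=T actual=N -> ctr[1]=1
Ev 11: PC=4 idx=1 pred=N actual=T -> ctr[1]=2
Ev 12: PC=4 idx=1 pred=T actual=N -> ctr[1]=1
Ev 13: PC=0 idx=0 pred=T actual=T -> ctr[0]=3
Ev 14: PC=0 idx=0 pred=T actual=N -> ctr[0]=2

Answer: 2 1 0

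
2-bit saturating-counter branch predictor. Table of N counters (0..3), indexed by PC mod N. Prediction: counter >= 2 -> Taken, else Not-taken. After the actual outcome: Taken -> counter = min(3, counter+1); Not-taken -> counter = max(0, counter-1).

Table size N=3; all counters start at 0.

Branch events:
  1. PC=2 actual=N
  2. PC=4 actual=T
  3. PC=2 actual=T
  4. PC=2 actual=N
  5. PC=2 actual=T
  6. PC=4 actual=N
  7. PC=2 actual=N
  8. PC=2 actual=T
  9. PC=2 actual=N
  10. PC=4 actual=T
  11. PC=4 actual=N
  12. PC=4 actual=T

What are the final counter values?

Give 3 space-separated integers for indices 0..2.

Answer: 0 1 0

Derivation:
Ev 1: PC=2 idx=2 pred=N actual=N -> ctr[2]=0
Ev 2: PC=4 idx=1 pred=N actual=T -> ctr[1]=1
Ev 3: PC=2 idx=2 pred=N actual=T -> ctr[2]=1
Ev 4: PC=2 idx=2 pred=N actual=N -> ctr[2]=0
Ev 5: PC=2 idx=2 pred=N actual=T -> ctr[2]=1
Ev 6: PC=4 idx=1 pred=N actual=N -> ctr[1]=0
Ev 7: PC=2 idx=2 pred=N actual=N -> ctr[2]=0
Ev 8: PC=2 idx=2 pred=N actual=T -> ctr[2]=1
Ev 9: PC=2 idx=2 pred=N actual=N -> ctr[2]=0
Ev 10: PC=4 idx=1 pred=N actual=T -> ctr[1]=1
Ev 11: PC=4 idx=1 pred=N actual=N -> ctr[1]=0
Ev 12: PC=4 idx=1 pred=N actual=T -> ctr[1]=1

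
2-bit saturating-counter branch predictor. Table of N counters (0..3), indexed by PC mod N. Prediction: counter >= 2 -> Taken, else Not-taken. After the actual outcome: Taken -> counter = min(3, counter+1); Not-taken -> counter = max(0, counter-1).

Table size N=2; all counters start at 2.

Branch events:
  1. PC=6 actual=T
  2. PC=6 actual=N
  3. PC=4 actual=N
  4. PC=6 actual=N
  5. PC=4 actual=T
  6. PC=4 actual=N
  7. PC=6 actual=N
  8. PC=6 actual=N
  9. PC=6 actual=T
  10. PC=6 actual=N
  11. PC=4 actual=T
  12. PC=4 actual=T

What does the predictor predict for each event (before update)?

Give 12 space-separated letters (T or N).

Ev 1: PC=6 idx=0 pred=T actual=T -> ctr[0]=3
Ev 2: PC=6 idx=0 pred=T actual=N -> ctr[0]=2
Ev 3: PC=4 idx=0 pred=T actual=N -> ctr[0]=1
Ev 4: PC=6 idx=0 pred=N actual=N -> ctr[0]=0
Ev 5: PC=4 idx=0 pred=N actual=T -> ctr[0]=1
Ev 6: PC=4 idx=0 pred=N actual=N -> ctr[0]=0
Ev 7: PC=6 idx=0 pred=N actual=N -> ctr[0]=0
Ev 8: PC=6 idx=0 pred=N actual=N -> ctr[0]=0
Ev 9: PC=6 idx=0 pred=N actual=T -> ctr[0]=1
Ev 10: PC=6 idx=0 pred=N actual=N -> ctr[0]=0
Ev 11: PC=4 idx=0 pred=N actual=T -> ctr[0]=1
Ev 12: PC=4 idx=0 pred=N actual=T -> ctr[0]=2

Answer: T T T N N N N N N N N N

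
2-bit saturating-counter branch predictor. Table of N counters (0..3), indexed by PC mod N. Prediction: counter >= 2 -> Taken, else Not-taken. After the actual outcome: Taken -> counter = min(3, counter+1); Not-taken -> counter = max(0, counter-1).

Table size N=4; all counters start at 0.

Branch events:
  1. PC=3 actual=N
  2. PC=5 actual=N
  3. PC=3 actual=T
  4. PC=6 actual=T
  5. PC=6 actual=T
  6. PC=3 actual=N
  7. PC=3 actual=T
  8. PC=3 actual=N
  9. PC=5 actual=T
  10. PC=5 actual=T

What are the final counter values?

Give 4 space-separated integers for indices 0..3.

Ev 1: PC=3 idx=3 pred=N actual=N -> ctr[3]=0
Ev 2: PC=5 idx=1 pred=N actual=N -> ctr[1]=0
Ev 3: PC=3 idx=3 pred=N actual=T -> ctr[3]=1
Ev 4: PC=6 idx=2 pred=N actual=T -> ctr[2]=1
Ev 5: PC=6 idx=2 pred=N actual=T -> ctr[2]=2
Ev 6: PC=3 idx=3 pred=N actual=N -> ctr[3]=0
Ev 7: PC=3 idx=3 pred=N actual=T -> ctr[3]=1
Ev 8: PC=3 idx=3 pred=N actual=N -> ctr[3]=0
Ev 9: PC=5 idx=1 pred=N actual=T -> ctr[1]=1
Ev 10: PC=5 idx=1 pred=N actual=T -> ctr[1]=2

Answer: 0 2 2 0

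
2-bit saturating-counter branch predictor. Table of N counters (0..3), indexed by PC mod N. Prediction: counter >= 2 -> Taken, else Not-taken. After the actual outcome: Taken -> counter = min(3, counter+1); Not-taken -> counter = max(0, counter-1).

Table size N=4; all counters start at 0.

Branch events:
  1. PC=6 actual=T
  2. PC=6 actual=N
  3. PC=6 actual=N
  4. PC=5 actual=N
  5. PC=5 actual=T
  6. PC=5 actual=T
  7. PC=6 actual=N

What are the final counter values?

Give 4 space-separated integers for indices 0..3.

Answer: 0 2 0 0

Derivation:
Ev 1: PC=6 idx=2 pred=N actual=T -> ctr[2]=1
Ev 2: PC=6 idx=2 pred=N actual=N -> ctr[2]=0
Ev 3: PC=6 idx=2 pred=N actual=N -> ctr[2]=0
Ev 4: PC=5 idx=1 pred=N actual=N -> ctr[1]=0
Ev 5: PC=5 idx=1 pred=N actual=T -> ctr[1]=1
Ev 6: PC=5 idx=1 pred=N actual=T -> ctr[1]=2
Ev 7: PC=6 idx=2 pred=N actual=N -> ctr[2]=0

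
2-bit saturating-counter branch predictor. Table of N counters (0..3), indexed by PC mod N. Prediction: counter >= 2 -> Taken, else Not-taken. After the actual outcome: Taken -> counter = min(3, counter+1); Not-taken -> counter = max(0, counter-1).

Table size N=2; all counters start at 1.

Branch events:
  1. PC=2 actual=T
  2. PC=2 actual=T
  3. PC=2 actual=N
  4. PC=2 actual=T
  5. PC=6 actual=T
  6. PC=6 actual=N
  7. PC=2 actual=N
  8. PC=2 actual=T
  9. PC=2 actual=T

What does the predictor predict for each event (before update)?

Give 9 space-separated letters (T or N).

Ev 1: PC=2 idx=0 pred=N actual=T -> ctr[0]=2
Ev 2: PC=2 idx=0 pred=T actual=T -> ctr[0]=3
Ev 3: PC=2 idx=0 pred=T actual=N -> ctr[0]=2
Ev 4: PC=2 idx=0 pred=T actual=T -> ctr[0]=3
Ev 5: PC=6 idx=0 pred=T actual=T -> ctr[0]=3
Ev 6: PC=6 idx=0 pred=T actual=N -> ctr[0]=2
Ev 7: PC=2 idx=0 pred=T actual=N -> ctr[0]=1
Ev 8: PC=2 idx=0 pred=N actual=T -> ctr[0]=2
Ev 9: PC=2 idx=0 pred=T actual=T -> ctr[0]=3

Answer: N T T T T T T N T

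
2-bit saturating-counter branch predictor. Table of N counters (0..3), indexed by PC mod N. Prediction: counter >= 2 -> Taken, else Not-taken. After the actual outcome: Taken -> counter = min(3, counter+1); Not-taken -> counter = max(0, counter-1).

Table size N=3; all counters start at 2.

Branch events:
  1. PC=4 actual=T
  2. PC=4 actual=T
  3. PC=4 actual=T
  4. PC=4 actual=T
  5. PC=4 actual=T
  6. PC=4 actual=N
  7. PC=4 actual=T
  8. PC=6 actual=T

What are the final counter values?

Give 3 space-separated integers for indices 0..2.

Answer: 3 3 2

Derivation:
Ev 1: PC=4 idx=1 pred=T actual=T -> ctr[1]=3
Ev 2: PC=4 idx=1 pred=T actual=T -> ctr[1]=3
Ev 3: PC=4 idx=1 pred=T actual=T -> ctr[1]=3
Ev 4: PC=4 idx=1 pred=T actual=T -> ctr[1]=3
Ev 5: PC=4 idx=1 pred=T actual=T -> ctr[1]=3
Ev 6: PC=4 idx=1 pred=T actual=N -> ctr[1]=2
Ev 7: PC=4 idx=1 pred=T actual=T -> ctr[1]=3
Ev 8: PC=6 idx=0 pred=T actual=T -> ctr[0]=3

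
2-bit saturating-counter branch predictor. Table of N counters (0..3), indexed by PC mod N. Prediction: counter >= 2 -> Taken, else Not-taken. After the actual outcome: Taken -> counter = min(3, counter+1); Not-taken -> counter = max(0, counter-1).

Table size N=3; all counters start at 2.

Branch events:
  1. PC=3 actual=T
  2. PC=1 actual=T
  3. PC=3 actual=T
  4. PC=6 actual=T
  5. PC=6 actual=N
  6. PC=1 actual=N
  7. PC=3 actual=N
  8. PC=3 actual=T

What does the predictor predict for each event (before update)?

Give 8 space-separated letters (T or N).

Answer: T T T T T T T N

Derivation:
Ev 1: PC=3 idx=0 pred=T actual=T -> ctr[0]=3
Ev 2: PC=1 idx=1 pred=T actual=T -> ctr[1]=3
Ev 3: PC=3 idx=0 pred=T actual=T -> ctr[0]=3
Ev 4: PC=6 idx=0 pred=T actual=T -> ctr[0]=3
Ev 5: PC=6 idx=0 pred=T actual=N -> ctr[0]=2
Ev 6: PC=1 idx=1 pred=T actual=N -> ctr[1]=2
Ev 7: PC=3 idx=0 pred=T actual=N -> ctr[0]=1
Ev 8: PC=3 idx=0 pred=N actual=T -> ctr[0]=2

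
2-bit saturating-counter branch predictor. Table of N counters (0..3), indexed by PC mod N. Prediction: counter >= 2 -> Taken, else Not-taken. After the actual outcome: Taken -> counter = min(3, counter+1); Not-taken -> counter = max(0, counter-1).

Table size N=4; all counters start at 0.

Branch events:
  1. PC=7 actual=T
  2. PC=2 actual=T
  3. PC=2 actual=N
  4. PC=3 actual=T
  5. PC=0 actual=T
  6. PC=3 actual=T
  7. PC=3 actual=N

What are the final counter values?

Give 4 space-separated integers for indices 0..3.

Answer: 1 0 0 2

Derivation:
Ev 1: PC=7 idx=3 pred=N actual=T -> ctr[3]=1
Ev 2: PC=2 idx=2 pred=N actual=T -> ctr[2]=1
Ev 3: PC=2 idx=2 pred=N actual=N -> ctr[2]=0
Ev 4: PC=3 idx=3 pred=N actual=T -> ctr[3]=2
Ev 5: PC=0 idx=0 pred=N actual=T -> ctr[0]=1
Ev 6: PC=3 idx=3 pred=T actual=T -> ctr[3]=3
Ev 7: PC=3 idx=3 pred=T actual=N -> ctr[3]=2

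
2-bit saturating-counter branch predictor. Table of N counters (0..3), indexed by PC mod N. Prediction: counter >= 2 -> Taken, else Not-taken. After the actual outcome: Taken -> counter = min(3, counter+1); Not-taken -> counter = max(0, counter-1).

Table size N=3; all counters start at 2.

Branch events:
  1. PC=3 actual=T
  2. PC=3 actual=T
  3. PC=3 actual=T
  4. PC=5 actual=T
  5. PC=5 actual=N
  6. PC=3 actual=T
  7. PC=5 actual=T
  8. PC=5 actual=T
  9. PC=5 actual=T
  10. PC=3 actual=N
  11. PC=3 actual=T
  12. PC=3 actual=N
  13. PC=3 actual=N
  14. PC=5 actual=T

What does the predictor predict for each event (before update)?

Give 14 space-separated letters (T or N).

Ev 1: PC=3 idx=0 pred=T actual=T -> ctr[0]=3
Ev 2: PC=3 idx=0 pred=T actual=T -> ctr[0]=3
Ev 3: PC=3 idx=0 pred=T actual=T -> ctr[0]=3
Ev 4: PC=5 idx=2 pred=T actual=T -> ctr[2]=3
Ev 5: PC=5 idx=2 pred=T actual=N -> ctr[2]=2
Ev 6: PC=3 idx=0 pred=T actual=T -> ctr[0]=3
Ev 7: PC=5 idx=2 pred=T actual=T -> ctr[2]=3
Ev 8: PC=5 idx=2 pred=T actual=T -> ctr[2]=3
Ev 9: PC=5 idx=2 pred=T actual=T -> ctr[2]=3
Ev 10: PC=3 idx=0 pred=T actual=N -> ctr[0]=2
Ev 11: PC=3 idx=0 pred=T actual=T -> ctr[0]=3
Ev 12: PC=3 idx=0 pred=T actual=N -> ctr[0]=2
Ev 13: PC=3 idx=0 pred=T actual=N -> ctr[0]=1
Ev 14: PC=5 idx=2 pred=T actual=T -> ctr[2]=3

Answer: T T T T T T T T T T T T T T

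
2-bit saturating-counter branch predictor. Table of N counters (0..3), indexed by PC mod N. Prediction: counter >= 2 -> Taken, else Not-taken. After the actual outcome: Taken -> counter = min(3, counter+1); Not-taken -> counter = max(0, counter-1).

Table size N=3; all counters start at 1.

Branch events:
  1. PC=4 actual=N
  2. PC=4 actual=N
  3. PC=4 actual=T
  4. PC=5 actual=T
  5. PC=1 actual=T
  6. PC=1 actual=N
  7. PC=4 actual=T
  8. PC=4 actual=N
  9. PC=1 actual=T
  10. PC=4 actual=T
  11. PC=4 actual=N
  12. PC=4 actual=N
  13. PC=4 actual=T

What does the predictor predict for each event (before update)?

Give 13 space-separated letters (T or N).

Answer: N N N N N T N T N T T T N

Derivation:
Ev 1: PC=4 idx=1 pred=N actual=N -> ctr[1]=0
Ev 2: PC=4 idx=1 pred=N actual=N -> ctr[1]=0
Ev 3: PC=4 idx=1 pred=N actual=T -> ctr[1]=1
Ev 4: PC=5 idx=2 pred=N actual=T -> ctr[2]=2
Ev 5: PC=1 idx=1 pred=N actual=T -> ctr[1]=2
Ev 6: PC=1 idx=1 pred=T actual=N -> ctr[1]=1
Ev 7: PC=4 idx=1 pred=N actual=T -> ctr[1]=2
Ev 8: PC=4 idx=1 pred=T actual=N -> ctr[1]=1
Ev 9: PC=1 idx=1 pred=N actual=T -> ctr[1]=2
Ev 10: PC=4 idx=1 pred=T actual=T -> ctr[1]=3
Ev 11: PC=4 idx=1 pred=T actual=N -> ctr[1]=2
Ev 12: PC=4 idx=1 pred=T actual=N -> ctr[1]=1
Ev 13: PC=4 idx=1 pred=N actual=T -> ctr[1]=2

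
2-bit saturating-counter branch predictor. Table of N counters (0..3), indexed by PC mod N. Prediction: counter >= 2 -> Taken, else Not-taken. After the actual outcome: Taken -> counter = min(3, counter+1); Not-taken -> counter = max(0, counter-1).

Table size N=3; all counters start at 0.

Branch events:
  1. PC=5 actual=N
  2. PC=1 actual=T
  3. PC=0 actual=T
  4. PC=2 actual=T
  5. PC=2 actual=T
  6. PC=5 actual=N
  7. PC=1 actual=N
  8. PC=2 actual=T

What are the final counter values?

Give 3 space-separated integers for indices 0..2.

Answer: 1 0 2

Derivation:
Ev 1: PC=5 idx=2 pred=N actual=N -> ctr[2]=0
Ev 2: PC=1 idx=1 pred=N actual=T -> ctr[1]=1
Ev 3: PC=0 idx=0 pred=N actual=T -> ctr[0]=1
Ev 4: PC=2 idx=2 pred=N actual=T -> ctr[2]=1
Ev 5: PC=2 idx=2 pred=N actual=T -> ctr[2]=2
Ev 6: PC=5 idx=2 pred=T actual=N -> ctr[2]=1
Ev 7: PC=1 idx=1 pred=N actual=N -> ctr[1]=0
Ev 8: PC=2 idx=2 pred=N actual=T -> ctr[2]=2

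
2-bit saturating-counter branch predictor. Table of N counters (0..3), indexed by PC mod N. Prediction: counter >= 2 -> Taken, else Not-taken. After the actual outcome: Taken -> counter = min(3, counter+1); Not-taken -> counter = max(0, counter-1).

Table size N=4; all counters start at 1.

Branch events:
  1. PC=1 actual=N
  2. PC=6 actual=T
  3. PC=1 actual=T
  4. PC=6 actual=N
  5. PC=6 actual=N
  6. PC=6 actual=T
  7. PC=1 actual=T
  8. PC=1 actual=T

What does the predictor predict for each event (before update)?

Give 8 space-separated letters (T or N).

Ev 1: PC=1 idx=1 pred=N actual=N -> ctr[1]=0
Ev 2: PC=6 idx=2 pred=N actual=T -> ctr[2]=2
Ev 3: PC=1 idx=1 pred=N actual=T -> ctr[1]=1
Ev 4: PC=6 idx=2 pred=T actual=N -> ctr[2]=1
Ev 5: PC=6 idx=2 pred=N actual=N -> ctr[2]=0
Ev 6: PC=6 idx=2 pred=N actual=T -> ctr[2]=1
Ev 7: PC=1 idx=1 pred=N actual=T -> ctr[1]=2
Ev 8: PC=1 idx=1 pred=T actual=T -> ctr[1]=3

Answer: N N N T N N N T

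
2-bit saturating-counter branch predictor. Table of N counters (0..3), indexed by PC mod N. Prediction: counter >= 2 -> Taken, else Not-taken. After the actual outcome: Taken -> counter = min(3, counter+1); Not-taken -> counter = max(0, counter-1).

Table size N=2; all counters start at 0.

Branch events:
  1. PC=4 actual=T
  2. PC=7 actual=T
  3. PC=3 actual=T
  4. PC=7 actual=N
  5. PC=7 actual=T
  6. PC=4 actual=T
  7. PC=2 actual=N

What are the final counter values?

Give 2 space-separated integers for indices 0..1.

Answer: 1 2

Derivation:
Ev 1: PC=4 idx=0 pred=N actual=T -> ctr[0]=1
Ev 2: PC=7 idx=1 pred=N actual=T -> ctr[1]=1
Ev 3: PC=3 idx=1 pred=N actual=T -> ctr[1]=2
Ev 4: PC=7 idx=1 pred=T actual=N -> ctr[1]=1
Ev 5: PC=7 idx=1 pred=N actual=T -> ctr[1]=2
Ev 6: PC=4 idx=0 pred=N actual=T -> ctr[0]=2
Ev 7: PC=2 idx=0 pred=T actual=N -> ctr[0]=1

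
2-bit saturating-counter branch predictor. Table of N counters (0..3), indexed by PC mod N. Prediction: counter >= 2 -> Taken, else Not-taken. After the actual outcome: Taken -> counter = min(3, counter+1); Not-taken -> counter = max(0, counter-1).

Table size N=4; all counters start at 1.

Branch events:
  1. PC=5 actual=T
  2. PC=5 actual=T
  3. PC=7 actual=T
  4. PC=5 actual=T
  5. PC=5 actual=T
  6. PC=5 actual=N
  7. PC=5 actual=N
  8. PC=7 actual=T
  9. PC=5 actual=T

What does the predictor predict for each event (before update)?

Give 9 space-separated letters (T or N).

Answer: N T N T T T T T N

Derivation:
Ev 1: PC=5 idx=1 pred=N actual=T -> ctr[1]=2
Ev 2: PC=5 idx=1 pred=T actual=T -> ctr[1]=3
Ev 3: PC=7 idx=3 pred=N actual=T -> ctr[3]=2
Ev 4: PC=5 idx=1 pred=T actual=T -> ctr[1]=3
Ev 5: PC=5 idx=1 pred=T actual=T -> ctr[1]=3
Ev 6: PC=5 idx=1 pred=T actual=N -> ctr[1]=2
Ev 7: PC=5 idx=1 pred=T actual=N -> ctr[1]=1
Ev 8: PC=7 idx=3 pred=T actual=T -> ctr[3]=3
Ev 9: PC=5 idx=1 pred=N actual=T -> ctr[1]=2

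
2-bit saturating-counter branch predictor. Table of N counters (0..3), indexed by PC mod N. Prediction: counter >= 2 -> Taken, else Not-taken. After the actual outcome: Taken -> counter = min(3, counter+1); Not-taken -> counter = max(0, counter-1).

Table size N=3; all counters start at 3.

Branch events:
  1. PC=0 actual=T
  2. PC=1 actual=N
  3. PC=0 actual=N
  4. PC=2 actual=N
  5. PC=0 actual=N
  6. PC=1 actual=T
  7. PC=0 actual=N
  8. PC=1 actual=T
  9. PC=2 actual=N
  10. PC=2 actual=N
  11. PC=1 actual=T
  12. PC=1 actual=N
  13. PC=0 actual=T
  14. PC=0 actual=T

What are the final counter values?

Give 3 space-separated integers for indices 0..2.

Answer: 2 2 0

Derivation:
Ev 1: PC=0 idx=0 pred=T actual=T -> ctr[0]=3
Ev 2: PC=1 idx=1 pred=T actual=N -> ctr[1]=2
Ev 3: PC=0 idx=0 pred=T actual=N -> ctr[0]=2
Ev 4: PC=2 idx=2 pred=T actual=N -> ctr[2]=2
Ev 5: PC=0 idx=0 pred=T actual=N -> ctr[0]=1
Ev 6: PC=1 idx=1 pred=T actual=T -> ctr[1]=3
Ev 7: PC=0 idx=0 pred=N actual=N -> ctr[0]=0
Ev 8: PC=1 idx=1 pred=T actual=T -> ctr[1]=3
Ev 9: PC=2 idx=2 pred=T actual=N -> ctr[2]=1
Ev 10: PC=2 idx=2 pred=N actual=N -> ctr[2]=0
Ev 11: PC=1 idx=1 pred=T actual=T -> ctr[1]=3
Ev 12: PC=1 idx=1 pred=T actual=N -> ctr[1]=2
Ev 13: PC=0 idx=0 pred=N actual=T -> ctr[0]=1
Ev 14: PC=0 idx=0 pred=N actual=T -> ctr[0]=2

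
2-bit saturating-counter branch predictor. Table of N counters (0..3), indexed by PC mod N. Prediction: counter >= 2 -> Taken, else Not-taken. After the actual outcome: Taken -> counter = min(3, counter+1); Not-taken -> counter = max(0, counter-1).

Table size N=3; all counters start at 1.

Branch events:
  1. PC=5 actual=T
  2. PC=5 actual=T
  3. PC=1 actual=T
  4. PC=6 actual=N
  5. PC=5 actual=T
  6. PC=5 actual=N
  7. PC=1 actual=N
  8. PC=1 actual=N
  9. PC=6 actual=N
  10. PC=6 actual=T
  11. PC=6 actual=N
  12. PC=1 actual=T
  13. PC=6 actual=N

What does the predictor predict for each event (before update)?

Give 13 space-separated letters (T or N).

Answer: N T N N T T T N N N N N N

Derivation:
Ev 1: PC=5 idx=2 pred=N actual=T -> ctr[2]=2
Ev 2: PC=5 idx=2 pred=T actual=T -> ctr[2]=3
Ev 3: PC=1 idx=1 pred=N actual=T -> ctr[1]=2
Ev 4: PC=6 idx=0 pred=N actual=N -> ctr[0]=0
Ev 5: PC=5 idx=2 pred=T actual=T -> ctr[2]=3
Ev 6: PC=5 idx=2 pred=T actual=N -> ctr[2]=2
Ev 7: PC=1 idx=1 pred=T actual=N -> ctr[1]=1
Ev 8: PC=1 idx=1 pred=N actual=N -> ctr[1]=0
Ev 9: PC=6 idx=0 pred=N actual=N -> ctr[0]=0
Ev 10: PC=6 idx=0 pred=N actual=T -> ctr[0]=1
Ev 11: PC=6 idx=0 pred=N actual=N -> ctr[0]=0
Ev 12: PC=1 idx=1 pred=N actual=T -> ctr[1]=1
Ev 13: PC=6 idx=0 pred=N actual=N -> ctr[0]=0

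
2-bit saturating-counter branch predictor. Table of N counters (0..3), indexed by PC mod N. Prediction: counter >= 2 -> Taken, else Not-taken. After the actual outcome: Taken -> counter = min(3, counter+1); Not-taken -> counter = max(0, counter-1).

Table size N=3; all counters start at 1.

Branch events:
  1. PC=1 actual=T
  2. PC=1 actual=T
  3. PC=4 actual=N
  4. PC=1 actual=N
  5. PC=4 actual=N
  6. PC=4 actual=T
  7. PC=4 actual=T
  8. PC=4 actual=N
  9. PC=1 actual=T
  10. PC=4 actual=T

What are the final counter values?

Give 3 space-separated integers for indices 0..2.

Answer: 1 3 1

Derivation:
Ev 1: PC=1 idx=1 pred=N actual=T -> ctr[1]=2
Ev 2: PC=1 idx=1 pred=T actual=T -> ctr[1]=3
Ev 3: PC=4 idx=1 pred=T actual=N -> ctr[1]=2
Ev 4: PC=1 idx=1 pred=T actual=N -> ctr[1]=1
Ev 5: PC=4 idx=1 pred=N actual=N -> ctr[1]=0
Ev 6: PC=4 idx=1 pred=N actual=T -> ctr[1]=1
Ev 7: PC=4 idx=1 pred=N actual=T -> ctr[1]=2
Ev 8: PC=4 idx=1 pred=T actual=N -> ctr[1]=1
Ev 9: PC=1 idx=1 pred=N actual=T -> ctr[1]=2
Ev 10: PC=4 idx=1 pred=T actual=T -> ctr[1]=3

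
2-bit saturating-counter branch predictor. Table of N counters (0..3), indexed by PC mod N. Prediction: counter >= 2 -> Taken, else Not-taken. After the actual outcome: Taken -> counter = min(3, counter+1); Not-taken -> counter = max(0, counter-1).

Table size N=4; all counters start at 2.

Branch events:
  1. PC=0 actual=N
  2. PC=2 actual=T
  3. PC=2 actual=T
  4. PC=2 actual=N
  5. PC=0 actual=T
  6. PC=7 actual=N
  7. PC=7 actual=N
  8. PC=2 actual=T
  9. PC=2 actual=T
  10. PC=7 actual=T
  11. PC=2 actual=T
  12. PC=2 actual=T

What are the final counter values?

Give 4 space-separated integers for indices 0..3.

Answer: 2 2 3 1

Derivation:
Ev 1: PC=0 idx=0 pred=T actual=N -> ctr[0]=1
Ev 2: PC=2 idx=2 pred=T actual=T -> ctr[2]=3
Ev 3: PC=2 idx=2 pred=T actual=T -> ctr[2]=3
Ev 4: PC=2 idx=2 pred=T actual=N -> ctr[2]=2
Ev 5: PC=0 idx=0 pred=N actual=T -> ctr[0]=2
Ev 6: PC=7 idx=3 pred=T actual=N -> ctr[3]=1
Ev 7: PC=7 idx=3 pred=N actual=N -> ctr[3]=0
Ev 8: PC=2 idx=2 pred=T actual=T -> ctr[2]=3
Ev 9: PC=2 idx=2 pred=T actual=T -> ctr[2]=3
Ev 10: PC=7 idx=3 pred=N actual=T -> ctr[3]=1
Ev 11: PC=2 idx=2 pred=T actual=T -> ctr[2]=3
Ev 12: PC=2 idx=2 pred=T actual=T -> ctr[2]=3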